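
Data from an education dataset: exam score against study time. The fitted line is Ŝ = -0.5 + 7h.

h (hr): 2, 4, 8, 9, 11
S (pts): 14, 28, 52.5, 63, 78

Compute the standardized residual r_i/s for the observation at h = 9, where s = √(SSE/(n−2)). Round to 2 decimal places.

0.25

h=2: Ŝ = -0.5 + 7·2 = 13.5; r = 14 − 13.5 = 0.5
h=4: Ŝ = -0.5 + 7·4 = 27.5; r = 28 − 27.5 = 0.5
h=8: Ŝ = -0.5 + 7·8 = 55.5; r = 52.5 − 55.5 = -3
h=9: Ŝ = -0.5 + 7·9 = 62.5; r = 63 − 62.5 = 0.5
h=11: Ŝ = -0.5 + 7·11 = 76.5; r = 78 − 76.5 = 1.5
SSE = 0.25 + 0.25 + 9 + 0.25 + 2.25 = 12
s = √(12/3) = 2
r/s = 0.5 / 2 = 0.25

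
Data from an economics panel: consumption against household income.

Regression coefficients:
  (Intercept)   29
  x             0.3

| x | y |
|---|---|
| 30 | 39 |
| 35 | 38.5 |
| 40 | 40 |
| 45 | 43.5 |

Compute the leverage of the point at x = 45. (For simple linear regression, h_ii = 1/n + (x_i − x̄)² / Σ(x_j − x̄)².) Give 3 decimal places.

x̄ = (30 + 35 + 40 + 45)/4 = 37.5
Σ(x − x̄)² = 56.25 + 6.25 + 6.25 + 56.25 = 125
h = 1/4 + (7.5)²/125 = 0.25 + 0.45 = 0.700

h = 0.700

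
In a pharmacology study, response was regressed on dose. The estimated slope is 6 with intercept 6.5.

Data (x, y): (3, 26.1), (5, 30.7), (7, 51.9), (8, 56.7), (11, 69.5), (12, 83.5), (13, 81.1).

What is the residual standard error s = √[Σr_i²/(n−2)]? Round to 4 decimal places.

s = 4.4308

x=3: ŷ = 6.5 + 6·3 = 24.5; r = 26.1 − 24.5 = 1.6
x=5: ŷ = 6.5 + 6·5 = 36.5; r = 30.7 − 36.5 = -5.8
x=7: ŷ = 6.5 + 6·7 = 48.5; r = 51.9 − 48.5 = 3.4
x=8: ŷ = 6.5 + 6·8 = 54.5; r = 56.7 − 54.5 = 2.2
x=11: ŷ = 6.5 + 6·11 = 72.5; r = 69.5 − 72.5 = -3
x=12: ŷ = 6.5 + 6·12 = 78.5; r = 83.5 − 78.5 = 5
x=13: ŷ = 6.5 + 6·13 = 84.5; r = 81.1 − 84.5 = -3.4
SSE = 2.56 + 33.64 + 11.56 + 4.84 + 9 + 25 + 11.56 = 98.16
s = √(98.16/5) = √19.632 ≈ 4.4308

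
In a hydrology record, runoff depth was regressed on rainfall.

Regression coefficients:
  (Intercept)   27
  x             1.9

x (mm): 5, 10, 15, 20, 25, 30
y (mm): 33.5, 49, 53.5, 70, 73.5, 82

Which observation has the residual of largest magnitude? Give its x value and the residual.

x = 20, r = 5

x=5: ŷ = 27 + 1.9·5 = 36.5; r = 33.5 − 36.5 = -3
x=10: ŷ = 27 + 1.9·10 = 46; r = 49 − 46 = 3
x=15: ŷ = 27 + 1.9·15 = 55.5; r = 53.5 − 55.5 = -2
x=20: ŷ = 27 + 1.9·20 = 65; r = 70 − 65 = 5
x=25: ŷ = 27 + 1.9·25 = 74.5; r = 73.5 − 74.5 = -1
x=30: ŷ = 27 + 1.9·30 = 84; r = 82 − 84 = -2
Largest |r| is 5 at x = 20, residual 5.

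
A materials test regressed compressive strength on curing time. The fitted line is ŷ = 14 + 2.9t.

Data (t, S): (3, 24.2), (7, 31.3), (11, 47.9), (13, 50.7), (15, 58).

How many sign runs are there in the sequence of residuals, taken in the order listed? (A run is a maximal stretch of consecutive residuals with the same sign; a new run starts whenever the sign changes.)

5 runs

t=3: ŷ = 14 + 2.9·3 = 22.7; r = 24.2 − 22.7 = 1.5
t=7: ŷ = 14 + 2.9·7 = 34.3; r = 31.3 − 34.3 = -3
t=11: ŷ = 14 + 2.9·11 = 45.9; r = 47.9 − 45.9 = 2
t=13: ŷ = 14 + 2.9·13 = 51.7; r = 50.7 − 51.7 = -1
t=15: ŷ = 14 + 2.9·15 = 57.5; r = 58 − 57.5 = 0.5
Signs: + − + − +
Runs: +×1, −×1, +×1, −×1, +×1 → 5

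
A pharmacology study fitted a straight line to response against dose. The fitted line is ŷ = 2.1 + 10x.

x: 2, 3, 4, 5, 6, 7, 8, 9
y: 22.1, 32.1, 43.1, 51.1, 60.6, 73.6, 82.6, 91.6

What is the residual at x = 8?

r = 0.5

ŷ = 2.1 + 10·8 = 82.1
r = 82.6 − 82.1 = 0.5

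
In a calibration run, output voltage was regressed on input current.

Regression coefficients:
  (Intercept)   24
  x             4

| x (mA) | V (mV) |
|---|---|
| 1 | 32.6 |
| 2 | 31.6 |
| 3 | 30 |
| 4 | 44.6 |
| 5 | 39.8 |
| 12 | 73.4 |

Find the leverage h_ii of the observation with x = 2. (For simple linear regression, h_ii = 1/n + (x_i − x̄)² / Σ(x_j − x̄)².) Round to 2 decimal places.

h = 0.25

x̄ = (1 + 2 + 3 + 4 + 5 + 12)/6 = 4.5
Σ(x − x̄)² = 12.25 + 6.25 + 2.25 + 0.25 + 0.25 + 56.25 = 77.5
h = 1/6 + (-2.5)²/77.5 = 0.166667 + 0.0806452 = 0.25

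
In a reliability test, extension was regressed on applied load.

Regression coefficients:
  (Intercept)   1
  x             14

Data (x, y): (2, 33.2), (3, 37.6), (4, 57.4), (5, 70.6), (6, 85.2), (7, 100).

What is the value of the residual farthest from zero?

e = -5.4

x=2: ŷ = 1 + 14·2 = 29; e = 33.2 − 29 = 4.2
x=3: ŷ = 1 + 14·3 = 43; e = 37.6 − 43 = -5.4
x=4: ŷ = 1 + 14·4 = 57; e = 57.4 − 57 = 0.4
x=5: ŷ = 1 + 14·5 = 71; e = 70.6 − 71 = -0.4
x=6: ŷ = 1 + 14·6 = 85; e = 85.2 − 85 = 0.2
x=7: ŷ = 1 + 14·7 = 99; e = 100 − 99 = 1
Largest |e| is 5.4 at x = 3, residual -5.4.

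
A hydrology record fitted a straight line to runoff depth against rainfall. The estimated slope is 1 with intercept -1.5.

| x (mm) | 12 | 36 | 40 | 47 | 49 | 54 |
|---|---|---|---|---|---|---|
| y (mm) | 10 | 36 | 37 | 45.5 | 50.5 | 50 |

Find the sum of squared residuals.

x=12: ŷ = -1.5 + 12 = 10.5; r = 10 − 10.5 = -0.5
x=36: ŷ = -1.5 + 36 = 34.5; r = 36 − 34.5 = 1.5
x=40: ŷ = -1.5 + 40 = 38.5; r = 37 − 38.5 = -1.5
x=47: ŷ = -1.5 + 47 = 45.5; r = 45.5 − 45.5 = 0
x=49: ŷ = -1.5 + 49 = 47.5; r = 50.5 − 47.5 = 3
x=54: ŷ = -1.5 + 54 = 52.5; r = 50 − 52.5 = -2.5
SSE = 0.25 + 2.25 + 2.25 + 0 + 9 + 6.25 = 20

SSE = 20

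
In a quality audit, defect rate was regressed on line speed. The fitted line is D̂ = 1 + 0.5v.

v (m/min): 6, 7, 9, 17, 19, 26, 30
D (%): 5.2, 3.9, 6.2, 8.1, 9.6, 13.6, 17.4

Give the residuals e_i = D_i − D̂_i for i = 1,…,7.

v=6: D̂ = 1 + 0.5·6 = 4; e = 5.2 − 4 = 1.2
v=7: D̂ = 1 + 0.5·7 = 4.5; e = 3.9 − 4.5 = -0.6
v=9: D̂ = 1 + 0.5·9 = 5.5; e = 6.2 − 5.5 = 0.7
v=17: D̂ = 1 + 0.5·17 = 9.5; e = 8.1 − 9.5 = -1.4
v=19: D̂ = 1 + 0.5·19 = 10.5; e = 9.6 − 10.5 = -0.9
v=26: D̂ = 1 + 0.5·26 = 14; e = 13.6 − 14 = -0.4
v=30: D̂ = 1 + 0.5·30 = 16; e = 17.4 − 16 = 1.4

1.2, -0.6, 0.7, -1.4, -0.9, -0.4, 1.4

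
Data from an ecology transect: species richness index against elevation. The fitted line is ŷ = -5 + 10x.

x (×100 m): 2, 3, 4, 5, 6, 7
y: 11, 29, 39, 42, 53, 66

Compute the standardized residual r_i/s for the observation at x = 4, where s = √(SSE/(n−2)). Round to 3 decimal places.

1.016

x=2: ŷ = -5 + 10·2 = 15; r = 11 − 15 = -4
x=3: ŷ = -5 + 10·3 = 25; r = 29 − 25 = 4
x=4: ŷ = -5 + 10·4 = 35; r = 39 − 35 = 4
x=5: ŷ = -5 + 10·5 = 45; r = 42 − 45 = -3
x=6: ŷ = -5 + 10·6 = 55; r = 53 − 55 = -2
x=7: ŷ = -5 + 10·7 = 65; r = 66 − 65 = 1
SSE = 16 + 16 + 16 + 9 + 4 + 1 = 62
s = √(62/4) = 3.937
r/s = 4 / 3.937 = 1.016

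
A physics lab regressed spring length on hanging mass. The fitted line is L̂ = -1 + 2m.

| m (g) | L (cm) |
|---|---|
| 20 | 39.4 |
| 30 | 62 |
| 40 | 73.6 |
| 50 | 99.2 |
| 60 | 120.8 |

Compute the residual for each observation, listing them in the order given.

0.4, 3, -5.4, 0.2, 1.8

m=20: L̂ = -1 + 2·20 = 39; e = 39.4 − 39 = 0.4
m=30: L̂ = -1 + 2·30 = 59; e = 62 − 59 = 3
m=40: L̂ = -1 + 2·40 = 79; e = 73.6 − 79 = -5.4
m=50: L̂ = -1 + 2·50 = 99; e = 99.2 − 99 = 0.2
m=60: L̂ = -1 + 2·60 = 119; e = 120.8 − 119 = 1.8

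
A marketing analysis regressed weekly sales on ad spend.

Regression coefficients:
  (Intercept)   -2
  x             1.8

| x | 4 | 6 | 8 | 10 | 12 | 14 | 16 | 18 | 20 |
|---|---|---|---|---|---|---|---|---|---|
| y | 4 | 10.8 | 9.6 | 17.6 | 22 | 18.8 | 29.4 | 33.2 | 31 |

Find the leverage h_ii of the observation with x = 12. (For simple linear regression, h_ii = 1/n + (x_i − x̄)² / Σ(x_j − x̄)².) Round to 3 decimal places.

h = 0.111

x̄ = (4 + 6 + 8 + 10 + 12 + 14 + 16 + 18 + 20)/9 = 12
Σ(x − x̄)² = 64 + 36 + 16 + 4 + 0 + 4 + 16 + 36 + 64 = 240
h = 1/9 + (0)²/240 = 0.111111 + 0 = 0.111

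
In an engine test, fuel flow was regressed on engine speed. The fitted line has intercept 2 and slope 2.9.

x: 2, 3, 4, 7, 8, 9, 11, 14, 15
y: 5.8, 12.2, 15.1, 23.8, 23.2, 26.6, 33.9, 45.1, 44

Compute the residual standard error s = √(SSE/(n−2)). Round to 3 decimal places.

s = 1.909

x=2: ŷ = 2 + 2.9·2 = 7.8; r = 5.8 − 7.8 = -2
x=3: ŷ = 2 + 2.9·3 = 10.7; r = 12.2 − 10.7 = 1.5
x=4: ŷ = 2 + 2.9·4 = 13.6; r = 15.1 − 13.6 = 1.5
x=7: ŷ = 2 + 2.9·7 = 22.3; r = 23.8 − 22.3 = 1.5
x=8: ŷ = 2 + 2.9·8 = 25.2; r = 23.2 − 25.2 = -2
x=9: ŷ = 2 + 2.9·9 = 28.1; r = 26.6 − 28.1 = -1.5
x=11: ŷ = 2 + 2.9·11 = 33.9; r = 33.9 − 33.9 = 0
x=14: ŷ = 2 + 2.9·14 = 42.6; r = 45.1 − 42.6 = 2.5
x=15: ŷ = 2 + 2.9·15 = 45.5; r = 44 − 45.5 = -1.5
SSE = 4 + 2.25 + 2.25 + 2.25 + 4 + 2.25 + 0 + 6.25 + 2.25 = 25.5
s = √(25.5/7) = √3.64286 ≈ 1.909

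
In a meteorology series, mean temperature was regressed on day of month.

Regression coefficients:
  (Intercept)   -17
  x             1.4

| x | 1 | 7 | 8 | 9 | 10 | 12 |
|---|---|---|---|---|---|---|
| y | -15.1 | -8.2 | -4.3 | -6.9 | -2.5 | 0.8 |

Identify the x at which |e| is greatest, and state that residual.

x = 9, e = -2.5

x=1: ŷ = -17 + 1.4·1 = -15.6; e = -15.1 − (-15.6) = 0.5
x=7: ŷ = -17 + 1.4·7 = -7.2; e = -8.2 − (-7.2) = -1
x=8: ŷ = -17 + 1.4·8 = -5.8; e = -4.3 − (-5.8) = 1.5
x=9: ŷ = -17 + 1.4·9 = -4.4; e = -6.9 − (-4.4) = -2.5
x=10: ŷ = -17 + 1.4·10 = -3; e = -2.5 − (-3) = 0.5
x=12: ŷ = -17 + 1.4·12 = -0.2; e = 0.8 − (-0.2) = 1
Largest |e| is 2.5 at x = 9, residual -2.5.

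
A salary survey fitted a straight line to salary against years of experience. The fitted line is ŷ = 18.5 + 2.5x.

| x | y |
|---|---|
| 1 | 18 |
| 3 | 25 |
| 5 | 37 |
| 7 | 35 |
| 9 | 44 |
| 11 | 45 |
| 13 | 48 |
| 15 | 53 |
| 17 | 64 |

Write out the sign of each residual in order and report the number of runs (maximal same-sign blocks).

6 runs

x=1: ŷ = 18.5 + 2.5·1 = 21; e = 18 − 21 = -3
x=3: ŷ = 18.5 + 2.5·3 = 26; e = 25 − 26 = -1
x=5: ŷ = 18.5 + 2.5·5 = 31; e = 37 − 31 = 6
x=7: ŷ = 18.5 + 2.5·7 = 36; e = 35 − 36 = -1
x=9: ŷ = 18.5 + 2.5·9 = 41; e = 44 − 41 = 3
x=11: ŷ = 18.5 + 2.5·11 = 46; e = 45 − 46 = -1
x=13: ŷ = 18.5 + 2.5·13 = 51; e = 48 − 51 = -3
x=15: ŷ = 18.5 + 2.5·15 = 56; e = 53 − 56 = -3
x=17: ŷ = 18.5 + 2.5·17 = 61; e = 64 − 61 = 3
Signs: − − + − + − − − +
Runs: −×2, +×1, −×1, +×1, −×3, +×1 → 6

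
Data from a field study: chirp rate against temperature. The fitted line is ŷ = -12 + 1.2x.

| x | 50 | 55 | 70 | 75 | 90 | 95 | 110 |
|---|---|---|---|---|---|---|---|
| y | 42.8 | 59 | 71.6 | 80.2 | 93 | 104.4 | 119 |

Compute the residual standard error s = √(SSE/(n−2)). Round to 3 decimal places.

s = 3.816

x=50: ŷ = -12 + 1.2·50 = 48; r = 42.8 − 48 = -5.2
x=55: ŷ = -12 + 1.2·55 = 54; r = 59 − 54 = 5
x=70: ŷ = -12 + 1.2·70 = 72; r = 71.6 − 72 = -0.4
x=75: ŷ = -12 + 1.2·75 = 78; r = 80.2 − 78 = 2.2
x=90: ŷ = -12 + 1.2·90 = 96; r = 93 − 96 = -3
x=95: ŷ = -12 + 1.2·95 = 102; r = 104.4 − 102 = 2.4
x=110: ŷ = -12 + 1.2·110 = 120; r = 119 − 120 = -1
SSE = 27.04 + 25 + 0.16 + 4.84 + 9 + 5.76 + 1 = 72.8
s = √(72.8/5) = √14.56 ≈ 3.816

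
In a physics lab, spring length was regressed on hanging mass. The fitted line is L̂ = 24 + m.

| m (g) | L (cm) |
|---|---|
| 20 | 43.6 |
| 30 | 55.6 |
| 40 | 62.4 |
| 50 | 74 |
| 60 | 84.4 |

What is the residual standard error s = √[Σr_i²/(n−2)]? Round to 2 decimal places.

s = 1.35

m=20: L̂ = 24 + 20 = 44; r = 43.6 − 44 = -0.4
m=30: L̂ = 24 + 30 = 54; r = 55.6 − 54 = 1.6
m=40: L̂ = 24 + 40 = 64; r = 62.4 − 64 = -1.6
m=50: L̂ = 24 + 50 = 74; r = 74 − 74 = 0
m=60: L̂ = 24 + 60 = 84; r = 84.4 − 84 = 0.4
SSE = 0.16 + 2.56 + 2.56 + 0 + 0.16 = 5.44
s = √(5.44/3) = √1.81333 ≈ 1.35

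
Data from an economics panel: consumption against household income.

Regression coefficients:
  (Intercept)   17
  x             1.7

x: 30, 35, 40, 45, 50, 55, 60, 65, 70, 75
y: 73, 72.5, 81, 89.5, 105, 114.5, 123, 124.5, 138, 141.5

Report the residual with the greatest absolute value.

x=30: ŷ = 17 + 1.7·30 = 68; r = 73 − 68 = 5
x=35: ŷ = 17 + 1.7·35 = 76.5; r = 72.5 − 76.5 = -4
x=40: ŷ = 17 + 1.7·40 = 85; r = 81 − 85 = -4
x=45: ŷ = 17 + 1.7·45 = 93.5; r = 89.5 − 93.5 = -4
x=50: ŷ = 17 + 1.7·50 = 102; r = 105 − 102 = 3
x=55: ŷ = 17 + 1.7·55 = 110.5; r = 114.5 − 110.5 = 4
x=60: ŷ = 17 + 1.7·60 = 119; r = 123 − 119 = 4
x=65: ŷ = 17 + 1.7·65 = 127.5; r = 124.5 − 127.5 = -3
x=70: ŷ = 17 + 1.7·70 = 136; r = 138 − 136 = 2
x=75: ŷ = 17 + 1.7·75 = 144.5; r = 141.5 − 144.5 = -3
Largest |r| is 5 at x = 30, residual 5.

r = 5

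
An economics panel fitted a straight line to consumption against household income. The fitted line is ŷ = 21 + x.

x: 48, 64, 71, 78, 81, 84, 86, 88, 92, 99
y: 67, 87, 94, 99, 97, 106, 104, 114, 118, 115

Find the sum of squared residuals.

SSE = 122

x=48: ŷ = 21 + 48 = 69; e = 67 − 69 = -2
x=64: ŷ = 21 + 64 = 85; e = 87 − 85 = 2
x=71: ŷ = 21 + 71 = 92; e = 94 − 92 = 2
x=78: ŷ = 21 + 78 = 99; e = 99 − 99 = 0
x=81: ŷ = 21 + 81 = 102; e = 97 − 102 = -5
x=84: ŷ = 21 + 84 = 105; e = 106 − 105 = 1
x=86: ŷ = 21 + 86 = 107; e = 104 − 107 = -3
x=88: ŷ = 21 + 88 = 109; e = 114 − 109 = 5
x=92: ŷ = 21 + 92 = 113; e = 118 − 113 = 5
x=99: ŷ = 21 + 99 = 120; e = 115 − 120 = -5
SSE = 4 + 4 + 4 + 0 + 25 + 1 + 9 + 25 + 25 + 25 = 122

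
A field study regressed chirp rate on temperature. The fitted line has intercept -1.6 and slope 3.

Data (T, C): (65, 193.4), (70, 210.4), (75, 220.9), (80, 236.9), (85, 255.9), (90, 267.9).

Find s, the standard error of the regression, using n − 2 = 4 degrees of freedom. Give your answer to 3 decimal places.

T=65: Ĉ = -1.6 + 3·65 = 193.4; e = 193.4 − 193.4 = 0
T=70: Ĉ = -1.6 + 3·70 = 208.4; e = 210.4 − 208.4 = 2
T=75: Ĉ = -1.6 + 3·75 = 223.4; e = 220.9 − 223.4 = -2.5
T=80: Ĉ = -1.6 + 3·80 = 238.4; e = 236.9 − 238.4 = -1.5
T=85: Ĉ = -1.6 + 3·85 = 253.4; e = 255.9 − 253.4 = 2.5
T=90: Ĉ = -1.6 + 3·90 = 268.4; e = 267.9 − 268.4 = -0.5
SSE = 0 + 4 + 6.25 + 2.25 + 6.25 + 0.25 = 19
s = √(19/4) = √4.75 ≈ 2.179

s = 2.179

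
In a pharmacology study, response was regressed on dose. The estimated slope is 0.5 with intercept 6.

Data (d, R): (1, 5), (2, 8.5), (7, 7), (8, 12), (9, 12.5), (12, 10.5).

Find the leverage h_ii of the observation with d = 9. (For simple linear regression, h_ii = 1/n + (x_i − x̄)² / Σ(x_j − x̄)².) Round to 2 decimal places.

h = 0.24

d̄ = (1 + 2 + 7 + 8 + 9 + 12)/6 = 6.5
Σ(d − d̄)² = 30.25 + 20.25 + 0.25 + 2.25 + 6.25 + 30.25 = 89.5
h = 1/6 + (2.5)²/89.5 = 0.166667 + 0.0698324 = 0.24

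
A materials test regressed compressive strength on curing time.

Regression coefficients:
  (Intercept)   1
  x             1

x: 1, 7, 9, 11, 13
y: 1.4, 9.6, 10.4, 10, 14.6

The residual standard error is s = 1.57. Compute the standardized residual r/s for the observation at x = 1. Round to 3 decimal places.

ŷ = 1 + 1 = 2
r = 1.4 − 2 = -0.6
r/s = -0.6 / 1.57 = -0.382

-0.382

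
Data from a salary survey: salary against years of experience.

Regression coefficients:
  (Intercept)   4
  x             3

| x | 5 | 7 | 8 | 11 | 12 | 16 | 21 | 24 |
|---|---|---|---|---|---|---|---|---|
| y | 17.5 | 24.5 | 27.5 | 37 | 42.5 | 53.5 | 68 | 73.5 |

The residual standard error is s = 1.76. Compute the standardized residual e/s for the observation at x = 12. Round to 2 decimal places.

ŷ = 4 + 3·12 = 40
e = 42.5 − 40 = 2.5
e/s = 2.5 / 1.76 = 1.42

1.42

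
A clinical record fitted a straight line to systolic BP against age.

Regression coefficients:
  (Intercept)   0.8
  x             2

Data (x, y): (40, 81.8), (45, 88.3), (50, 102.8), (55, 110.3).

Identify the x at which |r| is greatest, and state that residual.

x = 45, r = -2.5

x=40: ŷ = 0.8 + 2·40 = 80.8; r = 81.8 − 80.8 = 1
x=45: ŷ = 0.8 + 2·45 = 90.8; r = 88.3 − 90.8 = -2.5
x=50: ŷ = 0.8 + 2·50 = 100.8; r = 102.8 − 100.8 = 2
x=55: ŷ = 0.8 + 2·55 = 110.8; r = 110.3 − 110.8 = -0.5
Largest |r| is 2.5 at x = 45, residual -2.5.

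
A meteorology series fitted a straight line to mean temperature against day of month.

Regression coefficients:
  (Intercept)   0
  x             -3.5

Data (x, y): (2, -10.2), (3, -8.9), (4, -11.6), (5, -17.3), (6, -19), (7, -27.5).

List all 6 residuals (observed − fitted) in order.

-3.2, 1.6, 2.4, 0.2, 2, -3

x=2: ŷ = −3.5·2 = -7; e = -10.2 − (-7) = -3.2
x=3: ŷ = −3.5·3 = -10.5; e = -8.9 − (-10.5) = 1.6
x=4: ŷ = −3.5·4 = -14; e = -11.6 − (-14) = 2.4
x=5: ŷ = −3.5·5 = -17.5; e = -17.3 − (-17.5) = 0.2
x=6: ŷ = −3.5·6 = -21; e = -19 − (-21) = 2
x=7: ŷ = −3.5·7 = -24.5; e = -27.5 − (-24.5) = -3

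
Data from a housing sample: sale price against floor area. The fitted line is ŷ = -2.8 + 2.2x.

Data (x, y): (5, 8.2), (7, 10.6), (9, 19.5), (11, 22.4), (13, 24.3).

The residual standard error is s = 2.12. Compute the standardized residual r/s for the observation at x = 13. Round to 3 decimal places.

ŷ = -2.8 + 2.2·13 = 25.8
r = 24.3 − 25.8 = -1.5
r/s = -1.5 / 2.12 = -0.708

-0.708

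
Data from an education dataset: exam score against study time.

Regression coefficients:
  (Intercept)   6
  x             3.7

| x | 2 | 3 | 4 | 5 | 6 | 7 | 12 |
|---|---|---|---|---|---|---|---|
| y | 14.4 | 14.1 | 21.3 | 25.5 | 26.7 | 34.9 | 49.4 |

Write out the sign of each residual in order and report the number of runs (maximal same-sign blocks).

6 runs

x=2: ŷ = 6 + 3.7·2 = 13.4; e = 14.4 − 13.4 = 1
x=3: ŷ = 6 + 3.7·3 = 17.1; e = 14.1 − 17.1 = -3
x=4: ŷ = 6 + 3.7·4 = 20.8; e = 21.3 − 20.8 = 0.5
x=5: ŷ = 6 + 3.7·5 = 24.5; e = 25.5 − 24.5 = 1
x=6: ŷ = 6 + 3.7·6 = 28.2; e = 26.7 − 28.2 = -1.5
x=7: ŷ = 6 + 3.7·7 = 31.9; e = 34.9 − 31.9 = 3
x=12: ŷ = 6 + 3.7·12 = 50.4; e = 49.4 − 50.4 = -1
Signs: + − + + − + −
Runs: +×1, −×1, +×2, −×1, +×1, −×1 → 6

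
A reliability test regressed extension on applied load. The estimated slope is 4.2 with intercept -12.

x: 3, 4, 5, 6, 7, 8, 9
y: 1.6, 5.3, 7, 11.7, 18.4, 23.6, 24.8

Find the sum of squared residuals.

x=3: ŷ = -12 + 4.2·3 = 0.6; e = 1.6 − 0.6 = 1
x=4: ŷ = -12 + 4.2·4 = 4.8; e = 5.3 − 4.8 = 0.5
x=5: ŷ = -12 + 4.2·5 = 9; e = 7 − 9 = -2
x=6: ŷ = -12 + 4.2·6 = 13.2; e = 11.7 − 13.2 = -1.5
x=7: ŷ = -12 + 4.2·7 = 17.4; e = 18.4 − 17.4 = 1
x=8: ŷ = -12 + 4.2·8 = 21.6; e = 23.6 − 21.6 = 2
x=9: ŷ = -12 + 4.2·9 = 25.8; e = 24.8 − 25.8 = -1
SSE = 1 + 0.25 + 4 + 2.25 + 1 + 4 + 1 = 13.5

SSE = 13.5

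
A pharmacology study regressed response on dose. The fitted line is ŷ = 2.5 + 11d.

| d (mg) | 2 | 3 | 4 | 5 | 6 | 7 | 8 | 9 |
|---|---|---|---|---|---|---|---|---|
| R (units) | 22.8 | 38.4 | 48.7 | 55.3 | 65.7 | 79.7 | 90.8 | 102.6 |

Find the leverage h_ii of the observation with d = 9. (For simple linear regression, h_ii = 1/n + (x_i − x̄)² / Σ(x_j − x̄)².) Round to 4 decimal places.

d̄ = (2 + 3 + 4 + 5 + 6 + 7 + 8 + 9)/8 = 5.5
Σ(d − d̄)² = 12.25 + 6.25 + 2.25 + 0.25 + 0.25 + 2.25 + 6.25 + 12.25 = 42
h = 1/8 + (3.5)²/42 = 0.125 + 0.291667 = 0.4167

h = 0.4167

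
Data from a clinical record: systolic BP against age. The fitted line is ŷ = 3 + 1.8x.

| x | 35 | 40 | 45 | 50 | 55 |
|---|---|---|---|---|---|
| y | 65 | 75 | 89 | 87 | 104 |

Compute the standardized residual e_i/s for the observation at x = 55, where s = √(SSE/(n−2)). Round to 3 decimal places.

x=35: ŷ = 3 + 1.8·35 = 66; e = 65 − 66 = -1
x=40: ŷ = 3 + 1.8·40 = 75; e = 75 − 75 = 0
x=45: ŷ = 3 + 1.8·45 = 84; e = 89 − 84 = 5
x=50: ŷ = 3 + 1.8·50 = 93; e = 87 − 93 = -6
x=55: ŷ = 3 + 1.8·55 = 102; e = 104 − 102 = 2
SSE = 1 + 0 + 25 + 36 + 4 = 66
s = √(66/3) = 4.69042
e/s = 2 / 4.69042 = 0.426

0.426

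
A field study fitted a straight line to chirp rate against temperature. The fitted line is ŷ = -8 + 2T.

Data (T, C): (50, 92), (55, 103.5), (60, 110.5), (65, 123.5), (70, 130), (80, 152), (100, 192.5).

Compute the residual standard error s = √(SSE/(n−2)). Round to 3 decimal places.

T=50: ŷ = -8 + 2·50 = 92; e = 92 − 92 = 0
T=55: ŷ = -8 + 2·55 = 102; e = 103.5 − 102 = 1.5
T=60: ŷ = -8 + 2·60 = 112; e = 110.5 − 112 = -1.5
T=65: ŷ = -8 + 2·65 = 122; e = 123.5 − 122 = 1.5
T=70: ŷ = -8 + 2·70 = 132; e = 130 − 132 = -2
T=80: ŷ = -8 + 2·80 = 152; e = 152 − 152 = 0
T=100: ŷ = -8 + 2·100 = 192; e = 192.5 − 192 = 0.5
SSE = 0 + 2.25 + 2.25 + 2.25 + 4 + 0 + 0.25 = 11
s = √(11/5) = √2.2 ≈ 1.483

s = 1.483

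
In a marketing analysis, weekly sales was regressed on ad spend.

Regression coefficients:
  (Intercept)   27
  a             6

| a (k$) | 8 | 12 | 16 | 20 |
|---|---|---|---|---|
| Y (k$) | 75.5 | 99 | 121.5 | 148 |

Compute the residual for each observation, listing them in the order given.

0.5, 0, -1.5, 1

a=8: Ŷ = 27 + 6·8 = 75; e = 75.5 − 75 = 0.5
a=12: Ŷ = 27 + 6·12 = 99; e = 99 − 99 = 0
a=16: Ŷ = 27 + 6·16 = 123; e = 121.5 − 123 = -1.5
a=20: Ŷ = 27 + 6·20 = 147; e = 148 − 147 = 1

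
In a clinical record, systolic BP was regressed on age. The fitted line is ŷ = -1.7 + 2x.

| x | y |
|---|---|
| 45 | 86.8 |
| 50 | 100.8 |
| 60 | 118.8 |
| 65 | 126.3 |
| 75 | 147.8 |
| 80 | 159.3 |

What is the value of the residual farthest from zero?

x=45: ŷ = -1.7 + 2·45 = 88.3; r = 86.8 − 88.3 = -1.5
x=50: ŷ = -1.7 + 2·50 = 98.3; r = 100.8 − 98.3 = 2.5
x=60: ŷ = -1.7 + 2·60 = 118.3; r = 118.8 − 118.3 = 0.5
x=65: ŷ = -1.7 + 2·65 = 128.3; r = 126.3 − 128.3 = -2
x=75: ŷ = -1.7 + 2·75 = 148.3; r = 147.8 − 148.3 = -0.5
x=80: ŷ = -1.7 + 2·80 = 158.3; r = 159.3 − 158.3 = 1
Largest |r| is 2.5 at x = 50, residual 2.5.

r = 2.5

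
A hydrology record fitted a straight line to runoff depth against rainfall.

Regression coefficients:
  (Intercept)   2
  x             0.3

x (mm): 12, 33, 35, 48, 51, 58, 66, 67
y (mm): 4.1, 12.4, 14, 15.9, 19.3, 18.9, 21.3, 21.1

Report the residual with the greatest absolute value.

e = 2

x=12: ŷ = 2 + 0.3·12 = 5.6; e = 4.1 − 5.6 = -1.5
x=33: ŷ = 2 + 0.3·33 = 11.9; e = 12.4 − 11.9 = 0.5
x=35: ŷ = 2 + 0.3·35 = 12.5; e = 14 − 12.5 = 1.5
x=48: ŷ = 2 + 0.3·48 = 16.4; e = 15.9 − 16.4 = -0.5
x=51: ŷ = 2 + 0.3·51 = 17.3; e = 19.3 − 17.3 = 2
x=58: ŷ = 2 + 0.3·58 = 19.4; e = 18.9 − 19.4 = -0.5
x=66: ŷ = 2 + 0.3·66 = 21.8; e = 21.3 − 21.8 = -0.5
x=67: ŷ = 2 + 0.3·67 = 22.1; e = 21.1 − 22.1 = -1
Largest |e| is 2 at x = 51, residual 2.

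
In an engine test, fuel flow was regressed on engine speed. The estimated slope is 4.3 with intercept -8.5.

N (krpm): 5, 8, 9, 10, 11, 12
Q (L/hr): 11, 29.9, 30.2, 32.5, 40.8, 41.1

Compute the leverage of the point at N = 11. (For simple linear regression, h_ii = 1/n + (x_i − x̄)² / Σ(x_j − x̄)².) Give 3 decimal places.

h = 0.276

N̄ = (5 + 8 + 9 + 10 + 11 + 12)/6 = 9.16667
Σ(N − N̄)² = 17.3611 + 1.36111 + 0.0277778 + 0.694444 + 3.36111 + 8.02778 = 30.8333
h = 1/6 + (1.83333)²/30.8333 = 0.166667 + 0.109009 = 0.276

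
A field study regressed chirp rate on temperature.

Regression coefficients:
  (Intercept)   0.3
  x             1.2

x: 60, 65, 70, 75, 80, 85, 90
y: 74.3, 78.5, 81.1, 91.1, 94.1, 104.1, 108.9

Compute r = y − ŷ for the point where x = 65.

ŷ = 0.3 + 1.2·65 = 78.3
r = 78.5 − 78.3 = 0.2

r = 0.2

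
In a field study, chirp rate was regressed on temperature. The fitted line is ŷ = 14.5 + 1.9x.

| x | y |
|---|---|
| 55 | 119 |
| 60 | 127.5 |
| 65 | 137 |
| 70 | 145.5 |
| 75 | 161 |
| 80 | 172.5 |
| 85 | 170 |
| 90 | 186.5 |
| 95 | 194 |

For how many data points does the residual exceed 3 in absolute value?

3

x=55: ŷ = 14.5 + 1.9·55 = 119; e = 119 − 119 = 0
x=60: ŷ = 14.5 + 1.9·60 = 128.5; e = 127.5 − 128.5 = -1
x=65: ŷ = 14.5 + 1.9·65 = 138; e = 137 − 138 = -1
x=70: ŷ = 14.5 + 1.9·70 = 147.5; e = 145.5 − 147.5 = -2
x=75: ŷ = 14.5 + 1.9·75 = 157; e = 161 − 157 = 4
x=80: ŷ = 14.5 + 1.9·80 = 166.5; e = 172.5 − 166.5 = 6
x=85: ŷ = 14.5 + 1.9·85 = 176; e = 170 − 176 = -6
x=90: ŷ = 14.5 + 1.9·90 = 185.5; e = 186.5 − 185.5 = 1
x=95: ŷ = 14.5 + 1.9·95 = 195; e = 194 − 195 = -1
|e| > 3: x=75 (|e|=4), x=80 (|e|=6), x=85 (|e|=6) → 3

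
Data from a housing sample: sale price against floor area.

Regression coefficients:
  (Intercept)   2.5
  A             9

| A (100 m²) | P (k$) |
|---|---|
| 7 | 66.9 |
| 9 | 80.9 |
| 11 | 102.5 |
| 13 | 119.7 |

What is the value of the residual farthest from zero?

r = -2.6

A=7: P̂ = 2.5 + 9·7 = 65.5; r = 66.9 − 65.5 = 1.4
A=9: P̂ = 2.5 + 9·9 = 83.5; r = 80.9 − 83.5 = -2.6
A=11: P̂ = 2.5 + 9·11 = 101.5; r = 102.5 − 101.5 = 1
A=13: P̂ = 2.5 + 9·13 = 119.5; r = 119.7 − 119.5 = 0.2
Largest |r| is 2.6 at A = 9, residual -2.6.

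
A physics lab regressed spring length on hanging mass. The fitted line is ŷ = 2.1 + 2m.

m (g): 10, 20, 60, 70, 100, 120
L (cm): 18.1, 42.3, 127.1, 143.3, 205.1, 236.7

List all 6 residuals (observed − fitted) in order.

-4, 0.2, 5, 1.2, 3, -5.4

m=10: ŷ = 2.1 + 2·10 = 22.1; r = 18.1 − 22.1 = -4
m=20: ŷ = 2.1 + 2·20 = 42.1; r = 42.3 − 42.1 = 0.2
m=60: ŷ = 2.1 + 2·60 = 122.1; r = 127.1 − 122.1 = 5
m=70: ŷ = 2.1 + 2·70 = 142.1; r = 143.3 − 142.1 = 1.2
m=100: ŷ = 2.1 + 2·100 = 202.1; r = 205.1 − 202.1 = 3
m=120: ŷ = 2.1 + 2·120 = 242.1; r = 236.7 − 242.1 = -5.4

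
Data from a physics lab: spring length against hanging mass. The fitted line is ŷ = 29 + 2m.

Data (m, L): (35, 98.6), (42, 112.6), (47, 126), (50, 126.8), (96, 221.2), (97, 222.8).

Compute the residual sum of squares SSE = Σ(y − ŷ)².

m=35: ŷ = 29 + 2·35 = 99; e = 98.6 − 99 = -0.4
m=42: ŷ = 29 + 2·42 = 113; e = 112.6 − 113 = -0.4
m=47: ŷ = 29 + 2·47 = 123; e = 126 − 123 = 3
m=50: ŷ = 29 + 2·50 = 129; e = 126.8 − 129 = -2.2
m=96: ŷ = 29 + 2·96 = 221; e = 221.2 − 221 = 0.2
m=97: ŷ = 29 + 2·97 = 223; e = 222.8 − 223 = -0.2
SSE = 0.16 + 0.16 + 9 + 4.84 + 0.04 + 0.04 = 14.24

SSE = 14.24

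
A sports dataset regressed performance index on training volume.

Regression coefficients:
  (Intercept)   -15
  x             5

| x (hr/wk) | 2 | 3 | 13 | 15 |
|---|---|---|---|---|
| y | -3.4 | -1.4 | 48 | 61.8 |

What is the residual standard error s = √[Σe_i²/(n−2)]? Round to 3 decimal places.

s = 2.425

x=2: ŷ = -15 + 5·2 = -5; e = -3.4 − (-5) = 1.6
x=3: ŷ = -15 + 5·3 = 0; e = -1.4 − 0 = -1.4
x=13: ŷ = -15 + 5·13 = 50; e = 48 − 50 = -2
x=15: ŷ = -15 + 5·15 = 60; e = 61.8 − 60 = 1.8
SSE = 2.56 + 1.96 + 4 + 3.24 = 11.76
s = √(11.76/2) = √5.88 ≈ 2.425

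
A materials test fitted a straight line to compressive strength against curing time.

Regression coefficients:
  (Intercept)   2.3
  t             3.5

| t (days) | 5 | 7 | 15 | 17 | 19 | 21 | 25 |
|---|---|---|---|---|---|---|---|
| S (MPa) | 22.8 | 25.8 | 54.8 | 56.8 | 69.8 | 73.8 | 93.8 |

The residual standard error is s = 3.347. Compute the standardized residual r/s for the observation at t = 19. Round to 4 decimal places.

0.2988

Ŝ = 2.3 + 3.5·19 = 68.8
r = 69.8 − 68.8 = 1
r/s = 1 / 3.347 = 0.2988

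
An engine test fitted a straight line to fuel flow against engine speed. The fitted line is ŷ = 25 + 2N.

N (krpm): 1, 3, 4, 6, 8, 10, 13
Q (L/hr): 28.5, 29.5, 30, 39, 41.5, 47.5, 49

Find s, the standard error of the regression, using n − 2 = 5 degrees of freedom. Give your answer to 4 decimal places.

N=1: ŷ = 25 + 2·1 = 27; r = 28.5 − 27 = 1.5
N=3: ŷ = 25 + 2·3 = 31; r = 29.5 − 31 = -1.5
N=4: ŷ = 25 + 2·4 = 33; r = 30 − 33 = -3
N=6: ŷ = 25 + 2·6 = 37; r = 39 − 37 = 2
N=8: ŷ = 25 + 2·8 = 41; r = 41.5 − 41 = 0.5
N=10: ŷ = 25 + 2·10 = 45; r = 47.5 − 45 = 2.5
N=13: ŷ = 25 + 2·13 = 51; r = 49 − 51 = -2
SSE = 2.25 + 2.25 + 9 + 4 + 0.25 + 6.25 + 4 = 28
s = √(28/5) = √5.6 ≈ 2.3664

s = 2.3664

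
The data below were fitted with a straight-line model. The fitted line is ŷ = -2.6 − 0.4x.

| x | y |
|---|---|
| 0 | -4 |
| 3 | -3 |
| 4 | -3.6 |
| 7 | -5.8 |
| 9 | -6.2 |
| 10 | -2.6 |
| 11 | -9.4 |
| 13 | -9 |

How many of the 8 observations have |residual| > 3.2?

1

x=0: ŷ = -2.6 − 0.4·0 = -2.6; r = -4 − (-2.6) = -1.4
x=3: ŷ = -2.6 − 0.4·3 = -3.8; r = -3 − (-3.8) = 0.8
x=4: ŷ = -2.6 − 0.4·4 = -4.2; r = -3.6 − (-4.2) = 0.6
x=7: ŷ = -2.6 − 0.4·7 = -5.4; r = -5.8 − (-5.4) = -0.4
x=9: ŷ = -2.6 − 0.4·9 = -6.2; r = -6.2 − (-6.2) = 0
x=10: ŷ = -2.6 − 0.4·10 = -6.6; r = -2.6 − (-6.6) = 4
x=11: ŷ = -2.6 − 0.4·11 = -7; r = -9.4 − (-7) = -2.4
x=13: ŷ = -2.6 − 0.4·13 = -7.8; r = -9 − (-7.8) = -1.2
|r| > 3.2: x=10 (|r|=4) → 1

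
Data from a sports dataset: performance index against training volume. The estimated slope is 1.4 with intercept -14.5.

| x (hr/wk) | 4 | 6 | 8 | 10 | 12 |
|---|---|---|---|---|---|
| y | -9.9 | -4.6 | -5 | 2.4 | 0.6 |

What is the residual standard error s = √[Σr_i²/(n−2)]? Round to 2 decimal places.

x=4: ŷ = -14.5 + 1.4·4 = -8.9; r = -9.9 − (-8.9) = -1
x=6: ŷ = -14.5 + 1.4·6 = -6.1; r = -4.6 − (-6.1) = 1.5
x=8: ŷ = -14.5 + 1.4·8 = -3.3; r = -5 − (-3.3) = -1.7
x=10: ŷ = -14.5 + 1.4·10 = -0.5; r = 2.4 − (-0.5) = 2.9
x=12: ŷ = -14.5 + 1.4·12 = 2.3; r = 0.6 − 2.3 = -1.7
SSE = 1 + 2.25 + 2.89 + 8.41 + 2.89 = 17.44
s = √(17.44/3) = √5.81333 ≈ 2.41

s = 2.41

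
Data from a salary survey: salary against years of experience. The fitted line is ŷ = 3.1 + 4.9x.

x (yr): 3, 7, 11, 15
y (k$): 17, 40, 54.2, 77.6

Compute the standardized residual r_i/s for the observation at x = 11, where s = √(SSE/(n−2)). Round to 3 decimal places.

-0.983

x=3: ŷ = 3.1 + 4.9·3 = 17.8; r = 17 − 17.8 = -0.8
x=7: ŷ = 3.1 + 4.9·7 = 37.4; r = 40 − 37.4 = 2.6
x=11: ŷ = 3.1 + 4.9·11 = 57; r = 54.2 − 57 = -2.8
x=15: ŷ = 3.1 + 4.9·15 = 76.6; r = 77.6 − 76.6 = 1
SSE = 0.64 + 6.76 + 7.84 + 1 = 16.24
s = √(16.24/2) = 2.84956
r/s = -2.8 / 2.84956 = -0.983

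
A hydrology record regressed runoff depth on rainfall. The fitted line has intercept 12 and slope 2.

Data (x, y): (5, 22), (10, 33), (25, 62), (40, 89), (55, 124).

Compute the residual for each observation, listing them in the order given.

0, 1, 0, -3, 2

x=5: ŷ = 12 + 2·5 = 22; r = 22 − 22 = 0
x=10: ŷ = 12 + 2·10 = 32; r = 33 − 32 = 1
x=25: ŷ = 12 + 2·25 = 62; r = 62 − 62 = 0
x=40: ŷ = 12 + 2·40 = 92; r = 89 − 92 = -3
x=55: ŷ = 12 + 2·55 = 122; r = 124 − 122 = 2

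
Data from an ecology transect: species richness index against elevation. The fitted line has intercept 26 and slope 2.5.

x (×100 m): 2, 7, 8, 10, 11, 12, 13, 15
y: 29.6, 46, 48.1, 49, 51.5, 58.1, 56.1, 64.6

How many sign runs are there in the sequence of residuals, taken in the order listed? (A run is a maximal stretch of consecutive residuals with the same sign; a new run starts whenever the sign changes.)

6 runs

x=2: ŷ = 26 + 2.5·2 = 31; r = 29.6 − 31 = -1.4
x=7: ŷ = 26 + 2.5·7 = 43.5; r = 46 − 43.5 = 2.5
x=8: ŷ = 26 + 2.5·8 = 46; r = 48.1 − 46 = 2.1
x=10: ŷ = 26 + 2.5·10 = 51; r = 49 − 51 = -2
x=11: ŷ = 26 + 2.5·11 = 53.5; r = 51.5 − 53.5 = -2
x=12: ŷ = 26 + 2.5·12 = 56; r = 58.1 − 56 = 2.1
x=13: ŷ = 26 + 2.5·13 = 58.5; r = 56.1 − 58.5 = -2.4
x=15: ŷ = 26 + 2.5·15 = 63.5; r = 64.6 − 63.5 = 1.1
Signs: − + + − − + − +
Runs: −×1, +×2, −×2, +×1, −×1, +×1 → 6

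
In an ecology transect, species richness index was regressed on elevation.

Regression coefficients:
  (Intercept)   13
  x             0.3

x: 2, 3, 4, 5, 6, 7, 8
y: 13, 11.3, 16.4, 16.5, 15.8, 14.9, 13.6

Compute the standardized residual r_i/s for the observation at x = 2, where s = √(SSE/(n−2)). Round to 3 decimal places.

-0.298

x=2: ŷ = 13 + 0.3·2 = 13.6; r = 13 − 13.6 = -0.6
x=3: ŷ = 13 + 0.3·3 = 13.9; r = 11.3 − 13.9 = -2.6
x=4: ŷ = 13 + 0.3·4 = 14.2; r = 16.4 − 14.2 = 2.2
x=5: ŷ = 13 + 0.3·5 = 14.5; r = 16.5 − 14.5 = 2
x=6: ŷ = 13 + 0.3·6 = 14.8; r = 15.8 − 14.8 = 1
x=7: ŷ = 13 + 0.3·7 = 15.1; r = 14.9 − 15.1 = -0.2
x=8: ŷ = 13 + 0.3·8 = 15.4; r = 13.6 − 15.4 = -1.8
SSE = 0.36 + 6.76 + 4.84 + 4 + 1 + 0.04 + 3.24 = 20.24
s = √(20.24/5) = 2.01196
r/s = -0.6 / 2.01196 = -0.298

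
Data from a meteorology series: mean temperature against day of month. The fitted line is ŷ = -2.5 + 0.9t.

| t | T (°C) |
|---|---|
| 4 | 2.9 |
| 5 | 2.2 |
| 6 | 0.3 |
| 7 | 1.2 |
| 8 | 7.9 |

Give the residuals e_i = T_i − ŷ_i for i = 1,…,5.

1.8, 0.2, -2.6, -2.6, 3.2

t=4: ŷ = -2.5 + 0.9·4 = 1.1; e = 2.9 − 1.1 = 1.8
t=5: ŷ = -2.5 + 0.9·5 = 2; e = 2.2 − 2 = 0.2
t=6: ŷ = -2.5 + 0.9·6 = 2.9; e = 0.3 − 2.9 = -2.6
t=7: ŷ = -2.5 + 0.9·7 = 3.8; e = 1.2 − 3.8 = -2.6
t=8: ŷ = -2.5 + 0.9·8 = 4.7; e = 7.9 − 4.7 = 3.2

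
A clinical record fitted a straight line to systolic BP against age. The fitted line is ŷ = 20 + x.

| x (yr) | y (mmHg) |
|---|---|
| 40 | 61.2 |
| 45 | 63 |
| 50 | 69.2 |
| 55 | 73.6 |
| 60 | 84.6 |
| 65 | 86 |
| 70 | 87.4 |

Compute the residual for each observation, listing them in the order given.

1.2, -2, -0.8, -1.4, 4.6, 1, -2.6

x=40: ŷ = 20 + 40 = 60; r = 61.2 − 60 = 1.2
x=45: ŷ = 20 + 45 = 65; r = 63 − 65 = -2
x=50: ŷ = 20 + 50 = 70; r = 69.2 − 70 = -0.8
x=55: ŷ = 20 + 55 = 75; r = 73.6 − 75 = -1.4
x=60: ŷ = 20 + 60 = 80; r = 84.6 − 80 = 4.6
x=65: ŷ = 20 + 65 = 85; r = 86 − 85 = 1
x=70: ŷ = 20 + 70 = 90; r = 87.4 − 90 = -2.6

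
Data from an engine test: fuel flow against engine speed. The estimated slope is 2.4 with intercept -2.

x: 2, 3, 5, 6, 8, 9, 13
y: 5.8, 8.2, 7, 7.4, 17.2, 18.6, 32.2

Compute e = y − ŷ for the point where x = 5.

e = -3

ŷ = -2 + 2.4·5 = 10
e = 7 − 10 = -3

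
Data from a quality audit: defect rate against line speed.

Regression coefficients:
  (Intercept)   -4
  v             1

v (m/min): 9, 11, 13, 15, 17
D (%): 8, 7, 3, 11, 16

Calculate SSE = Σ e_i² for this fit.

SSE = 54

v=9: ŷ = -4 + 9 = 5; e = 8 − 5 = 3
v=11: ŷ = -4 + 11 = 7; e = 7 − 7 = 0
v=13: ŷ = -4 + 13 = 9; e = 3 − 9 = -6
v=15: ŷ = -4 + 15 = 11; e = 11 − 11 = 0
v=17: ŷ = -4 + 17 = 13; e = 16 − 13 = 3
SSE = 9 + 0 + 36 + 0 + 9 = 54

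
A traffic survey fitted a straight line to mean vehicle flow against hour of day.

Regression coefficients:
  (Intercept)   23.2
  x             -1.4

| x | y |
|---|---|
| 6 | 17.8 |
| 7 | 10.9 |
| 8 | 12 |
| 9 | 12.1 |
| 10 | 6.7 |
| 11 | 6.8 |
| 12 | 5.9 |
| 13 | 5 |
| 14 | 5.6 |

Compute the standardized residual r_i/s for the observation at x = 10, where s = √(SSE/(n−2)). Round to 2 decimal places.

x=6: ŷ = 23.2 − 1.4·6 = 14.8; r = 17.8 − 14.8 = 3
x=7: ŷ = 23.2 − 1.4·7 = 13.4; r = 10.9 − 13.4 = -2.5
x=8: ŷ = 23.2 − 1.4·8 = 12; r = 12 − 12 = 0
x=9: ŷ = 23.2 − 1.4·9 = 10.6; r = 12.1 − 10.6 = 1.5
x=10: ŷ = 23.2 − 1.4·10 = 9.2; r = 6.7 − 9.2 = -2.5
x=11: ŷ = 23.2 − 1.4·11 = 7.8; r = 6.8 − 7.8 = -1
x=12: ŷ = 23.2 − 1.4·12 = 6.4; r = 5.9 − 6.4 = -0.5
x=13: ŷ = 23.2 − 1.4·13 = 5; r = 5 − 5 = 0
x=14: ŷ = 23.2 − 1.4·14 = 3.6; r = 5.6 − 3.6 = 2
SSE = 9 + 6.25 + 0 + 2.25 + 6.25 + 1 + 0.25 + 0 + 4 = 29
s = √(29/7) = 2.0354
r/s = -2.5 / 2.0354 = -1.23

-1.23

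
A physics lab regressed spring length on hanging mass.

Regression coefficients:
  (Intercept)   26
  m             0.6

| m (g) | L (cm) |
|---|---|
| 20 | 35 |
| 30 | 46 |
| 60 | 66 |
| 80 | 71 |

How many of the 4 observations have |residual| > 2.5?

m=20: L̂ = 26 + 0.6·20 = 38; r = 35 − 38 = -3
m=30: L̂ = 26 + 0.6·30 = 44; r = 46 − 44 = 2
m=60: L̂ = 26 + 0.6·60 = 62; r = 66 − 62 = 4
m=80: L̂ = 26 + 0.6·80 = 74; r = 71 − 74 = -3
|r| > 2.5: m=20 (|r|=3), m=60 (|r|=4), m=80 (|r|=3) → 3

3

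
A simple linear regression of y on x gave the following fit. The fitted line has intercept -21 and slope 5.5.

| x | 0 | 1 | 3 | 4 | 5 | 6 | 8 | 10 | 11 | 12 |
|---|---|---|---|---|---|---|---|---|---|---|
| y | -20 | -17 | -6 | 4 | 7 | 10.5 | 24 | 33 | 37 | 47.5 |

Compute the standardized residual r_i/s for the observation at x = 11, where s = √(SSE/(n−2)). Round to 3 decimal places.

-1.260

x=0: ŷ = -21 + 5.5·0 = -21; r = -20 − (-21) = 1
x=1: ŷ = -21 + 5.5·1 = -15.5; r = -17 − (-15.5) = -1.5
x=3: ŷ = -21 + 5.5·3 = -4.5; r = -6 − (-4.5) = -1.5
x=4: ŷ = -21 + 5.5·4 = 1; r = 4 − 1 = 3
x=5: ŷ = -21 + 5.5·5 = 6.5; r = 7 − 6.5 = 0.5
x=6: ŷ = -21 + 5.5·6 = 12; r = 10.5 − 12 = -1.5
x=8: ŷ = -21 + 5.5·8 = 23; r = 24 − 23 = 1
x=10: ŷ = -21 + 5.5·10 = 34; r = 33 − 34 = -1
x=11: ŷ = -21 + 5.5·11 = 39.5; r = 37 − 39.5 = -2.5
x=12: ŷ = -21 + 5.5·12 = 45; r = 47.5 − 45 = 2.5
SSE = 1 + 2.25 + 2.25 + 9 + 0.25 + 2.25 + 1 + 1 + 6.25 + 6.25 = 31.5
s = √(31.5/8) = 1.98431
r/s = -2.5 / 1.98431 = -1.260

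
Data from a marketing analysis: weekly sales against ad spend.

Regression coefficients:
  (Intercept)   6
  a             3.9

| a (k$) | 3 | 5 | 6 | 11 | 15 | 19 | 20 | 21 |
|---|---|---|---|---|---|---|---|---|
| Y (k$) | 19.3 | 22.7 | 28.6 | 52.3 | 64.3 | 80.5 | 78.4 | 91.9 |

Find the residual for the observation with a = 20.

e = -5.6

Ŷ = 6 + 3.9·20 = 84
e = 78.4 − 84 = -5.6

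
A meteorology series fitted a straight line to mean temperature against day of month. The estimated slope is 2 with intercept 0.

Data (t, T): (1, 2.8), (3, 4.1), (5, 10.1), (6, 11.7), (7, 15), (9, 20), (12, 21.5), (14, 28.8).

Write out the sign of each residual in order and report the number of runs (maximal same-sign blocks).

t=1: T̂ = 2·1 = 2; r = 2.8 − 2 = 0.8
t=3: T̂ = 2·3 = 6; r = 4.1 − 6 = -1.9
t=5: T̂ = 2·5 = 10; r = 10.1 − 10 = 0.1
t=6: T̂ = 2·6 = 12; r = 11.7 − 12 = -0.3
t=7: T̂ = 2·7 = 14; r = 15 − 14 = 1
t=9: T̂ = 2·9 = 18; r = 20 − 18 = 2
t=12: T̂ = 2·12 = 24; r = 21.5 − 24 = -2.5
t=14: T̂ = 2·14 = 28; r = 28.8 − 28 = 0.8
Signs: + − + − + + − +
Runs: +×1, −×1, +×1, −×1, +×2, −×1, +×1 → 7

7 runs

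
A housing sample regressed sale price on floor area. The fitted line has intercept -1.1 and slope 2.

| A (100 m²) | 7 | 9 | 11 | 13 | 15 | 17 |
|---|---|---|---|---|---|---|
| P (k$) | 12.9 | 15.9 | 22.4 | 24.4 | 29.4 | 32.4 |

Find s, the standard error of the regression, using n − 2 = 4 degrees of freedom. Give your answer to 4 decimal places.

s = 1.0000

A=7: ŷ = -1.1 + 2·7 = 12.9; e = 12.9 − 12.9 = 0
A=9: ŷ = -1.1 + 2·9 = 16.9; e = 15.9 − 16.9 = -1
A=11: ŷ = -1.1 + 2·11 = 20.9; e = 22.4 − 20.9 = 1.5
A=13: ŷ = -1.1 + 2·13 = 24.9; e = 24.4 − 24.9 = -0.5
A=15: ŷ = -1.1 + 2·15 = 28.9; e = 29.4 − 28.9 = 0.5
A=17: ŷ = -1.1 + 2·17 = 32.9; e = 32.4 − 32.9 = -0.5
SSE = 0 + 1 + 2.25 + 0.25 + 0.25 + 0.25 = 4
s = √(4/4) = √1 ≈ 1.0000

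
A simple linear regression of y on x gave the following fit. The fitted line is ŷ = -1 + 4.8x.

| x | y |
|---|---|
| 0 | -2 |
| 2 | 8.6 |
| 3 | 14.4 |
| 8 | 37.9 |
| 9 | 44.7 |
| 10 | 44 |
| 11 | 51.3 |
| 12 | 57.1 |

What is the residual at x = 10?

e = -3

ŷ = -1 + 4.8·10 = 47
e = 44 − 47 = -3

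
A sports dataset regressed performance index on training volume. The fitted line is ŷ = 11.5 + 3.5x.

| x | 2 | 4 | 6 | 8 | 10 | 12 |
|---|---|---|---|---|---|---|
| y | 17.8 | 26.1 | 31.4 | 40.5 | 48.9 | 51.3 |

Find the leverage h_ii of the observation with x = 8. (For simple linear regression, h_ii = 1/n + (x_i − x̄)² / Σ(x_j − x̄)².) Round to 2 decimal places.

x̄ = (2 + 4 + 6 + 8 + 10 + 12)/6 = 7
Σ(x − x̄)² = 25 + 9 + 1 + 1 + 9 + 25 = 70
h = 1/6 + (1)²/70 = 0.166667 + 0.0142857 = 0.18

h = 0.18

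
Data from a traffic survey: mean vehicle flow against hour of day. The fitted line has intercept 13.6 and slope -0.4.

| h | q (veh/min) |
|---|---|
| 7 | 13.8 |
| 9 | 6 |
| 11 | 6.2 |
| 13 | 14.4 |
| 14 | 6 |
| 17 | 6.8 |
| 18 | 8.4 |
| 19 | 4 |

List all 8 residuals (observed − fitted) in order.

h=7: ŷ = 13.6 − 0.4·7 = 10.8; e = 13.8 − 10.8 = 3
h=9: ŷ = 13.6 − 0.4·9 = 10; e = 6 − 10 = -4
h=11: ŷ = 13.6 − 0.4·11 = 9.2; e = 6.2 − 9.2 = -3
h=13: ŷ = 13.6 − 0.4·13 = 8.4; e = 14.4 − 8.4 = 6
h=14: ŷ = 13.6 − 0.4·14 = 8; e = 6 − 8 = -2
h=17: ŷ = 13.6 − 0.4·17 = 6.8; e = 6.8 − 6.8 = 0
h=18: ŷ = 13.6 − 0.4·18 = 6.4; e = 8.4 − 6.4 = 2
h=19: ŷ = 13.6 − 0.4·19 = 6; e = 4 − 6 = -2

3, -4, -3, 6, -2, 0, 2, -2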